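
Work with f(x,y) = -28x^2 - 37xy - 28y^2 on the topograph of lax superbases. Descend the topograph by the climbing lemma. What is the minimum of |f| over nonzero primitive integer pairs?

translate: b→-19 (≡37 mod 56), so (28,37,28)→(28,-19,19)
flip: (28,-19,19)→(19,19,28)
reduced (well bottom): (19,19,28) with a≤c, −a<b≤a
well minimum |f| = |-19| = 19 (negative-definite)

19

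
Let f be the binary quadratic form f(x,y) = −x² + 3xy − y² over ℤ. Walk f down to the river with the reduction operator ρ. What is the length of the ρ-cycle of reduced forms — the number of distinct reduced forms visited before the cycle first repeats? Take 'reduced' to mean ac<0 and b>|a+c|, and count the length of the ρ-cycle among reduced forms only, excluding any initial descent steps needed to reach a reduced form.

D = 5, ⌊√D⌋ = 2
descent: ρ → (-1,1,1)  [lands on river]
river: ρ → (1,1,-1)
ρ-cycle length = 2 (tail of 1 descent step not counted)

2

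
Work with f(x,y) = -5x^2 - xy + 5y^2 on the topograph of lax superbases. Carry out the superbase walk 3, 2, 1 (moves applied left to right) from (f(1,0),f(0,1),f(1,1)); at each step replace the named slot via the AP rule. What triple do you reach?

start (-5,5,-1) = (f(1,0),f(0,1),f(1,1))
replace slot 3: 2·((-5)+5) − (-1) = 1 → (-5,5,1)
replace slot 2: 2·((-5)+1) − 5 = -13 → (-5,-13,1)
replace slot 1: 2·((-13)+1) − (-5) = -19 → (-19,-13,1)

-19,-13,1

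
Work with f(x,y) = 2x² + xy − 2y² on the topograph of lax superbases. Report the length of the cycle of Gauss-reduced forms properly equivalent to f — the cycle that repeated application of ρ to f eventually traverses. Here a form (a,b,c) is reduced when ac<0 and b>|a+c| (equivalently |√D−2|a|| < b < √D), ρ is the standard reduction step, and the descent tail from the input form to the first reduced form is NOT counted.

D = 17, ⌊√D⌋ = 4
river: ρ → (-2,3,1)
river: ρ → (1,3,-2)
river: ρ → (-2,1,2)
river: ρ → (2,3,-1)
river: ρ → (-1,3,2)
river: ρ → (2,1,-2)
ρ-cycle length = 6 (tail of 0 descent steps not counted)

6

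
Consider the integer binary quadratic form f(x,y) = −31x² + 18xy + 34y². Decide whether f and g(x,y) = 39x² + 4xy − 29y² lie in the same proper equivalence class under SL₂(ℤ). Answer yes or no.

D₁ = 4540, D₂ = 4540
river cycle of f (length 32): (34, 50, -15), (-15, 40, 49), (49, 58, -6), (-6, 62, 29), (29, 54, -14), (-14, 58, 21), (21, 26, -46), (-46, 66, 1), (1, 66, -46), (-46, 26, 21), … (22 more)
river cycle of g (length 32): (-29, 54, 14), (14, 58, -21), (-21, 26, 46), (46, 66, -1), (-1, 66, 46), (46, 26, -21), (-21, 58, 14), (14, 54, -29), (-29, 62, 6), (6, 58, -49), … (22 more)
cycles differ ⇒ inequivalent

no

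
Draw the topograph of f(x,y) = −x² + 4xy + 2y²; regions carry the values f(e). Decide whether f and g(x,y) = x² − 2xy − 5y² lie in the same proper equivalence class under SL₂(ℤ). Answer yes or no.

D₁ = 24, D₂ = 24
river cycle of f (length 2): (2, 4, -1), (-1, 4, 2)
river cycle of g (length 2): (1, 4, -2), (-2, 4, 1)
cycles differ ⇒ inequivalent

no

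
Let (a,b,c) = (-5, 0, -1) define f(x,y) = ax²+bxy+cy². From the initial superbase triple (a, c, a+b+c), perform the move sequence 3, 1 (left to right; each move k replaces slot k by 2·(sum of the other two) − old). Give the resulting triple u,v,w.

start (-5,-1,-6) = (f(1,0),f(0,1),f(1,1))
replace slot 3: 2·((-5)+(-1)) − (-6) = -6 → (-5,-1,-6)
replace slot 1: 2·((-1)+(-6)) − (-5) = -9 → (-9,-1,-6)

-9,-1,-6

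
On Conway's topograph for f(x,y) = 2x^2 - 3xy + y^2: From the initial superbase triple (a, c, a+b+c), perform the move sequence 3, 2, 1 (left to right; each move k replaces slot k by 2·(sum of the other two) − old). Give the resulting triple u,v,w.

start (2,1,0) = (f(1,0),f(0,1),f(1,1))
replace slot 3: 2·(2+1) − 0 = 6 → (2,1,6)
replace slot 2: 2·(2+6) − 1 = 15 → (2,15,6)
replace slot 1: 2·(15+6) − 2 = 40 → (40,15,6)

40,15,6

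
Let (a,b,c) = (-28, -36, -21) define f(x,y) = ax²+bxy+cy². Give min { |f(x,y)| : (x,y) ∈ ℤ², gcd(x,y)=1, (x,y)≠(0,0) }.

translate: b→-20 (≡36 mod 56), so (28,36,21)→(28,-20,13)
flip: (28,-20,13)→(13,20,28)
translate: b→-6 (≡20 mod 26), so (13,20,28)→(13,-6,21)
reduced (well bottom): (13,-6,21) with a≤c, −a<b≤a
well minimum |f| = |-13| = 13 (negative-definite)

13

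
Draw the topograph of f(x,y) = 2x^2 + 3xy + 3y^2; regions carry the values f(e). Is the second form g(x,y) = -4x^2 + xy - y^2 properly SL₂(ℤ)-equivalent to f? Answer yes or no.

D₁ = -15, D₂ = -15
f: translate: b→-1 (≡3 mod 4), so (2,3,3)→(2,-1,2)
f: flip: (2,-1,2)→(2,1,2)
f: reduced (well bottom): (2,1,2) with a≤c, −a<b≤a
g is negative-definite; reduce −g:
−g: flip: (4,-1,1)→(1,1,4)
−g: reduced (well bottom): (1,1,4) with a≤c, −a<b≤a
flip sign back: reduced form of g is (-1,-1,-4)
reduced forms (2, 1, 2) vs (-1, -1, -4) ⇒ inequivalent

no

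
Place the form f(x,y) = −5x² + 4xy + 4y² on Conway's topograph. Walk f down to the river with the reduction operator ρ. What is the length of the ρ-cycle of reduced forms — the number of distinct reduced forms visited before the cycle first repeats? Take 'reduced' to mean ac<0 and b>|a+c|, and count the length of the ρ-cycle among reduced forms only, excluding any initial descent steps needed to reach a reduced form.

D = 96, ⌊√D⌋ = 9
river: ρ → (4,4,-5)
river: ρ → (-5,6,3)
river: ρ → (3,6,-5)
river: ρ → (-5,4,4)
ρ-cycle length = 4 (tail of 0 descent steps not counted)

4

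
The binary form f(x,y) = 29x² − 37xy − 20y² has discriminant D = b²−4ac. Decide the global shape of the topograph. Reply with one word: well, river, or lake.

D = b²−4ac = (-37)² − 4·29·(-20) = 3689
D > 0 non-square ⇒ indefinite ⇒ periodic river

river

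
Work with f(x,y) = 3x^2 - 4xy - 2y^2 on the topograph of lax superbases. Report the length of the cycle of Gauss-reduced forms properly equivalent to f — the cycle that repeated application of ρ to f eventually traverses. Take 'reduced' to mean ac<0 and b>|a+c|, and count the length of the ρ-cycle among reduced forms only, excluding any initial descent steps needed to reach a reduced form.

D = 40, ⌊√D⌋ = 6
descent: ρ → (-2,4,3)  [lands on river]
river: ρ → (3,2,-3)
river: ρ → (-3,4,2)
river: ρ → (2,4,-3)
river: ρ → (-3,2,3)
river: ρ → (3,4,-2)
ρ-cycle length = 6 (tail of 1 descent step not counted)

6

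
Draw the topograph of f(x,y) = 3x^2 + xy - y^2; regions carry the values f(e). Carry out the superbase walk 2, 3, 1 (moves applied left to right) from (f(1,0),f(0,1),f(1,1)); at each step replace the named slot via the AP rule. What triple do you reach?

start (3,-1,3) = (f(1,0),f(0,1),f(1,1))
replace slot 2: 2·(3+3) − (-1) = 13 → (3,13,3)
replace slot 3: 2·(3+13) − 3 = 29 → (3,13,29)
replace slot 1: 2·(13+29) − 3 = 81 → (81,13,29)

81,13,29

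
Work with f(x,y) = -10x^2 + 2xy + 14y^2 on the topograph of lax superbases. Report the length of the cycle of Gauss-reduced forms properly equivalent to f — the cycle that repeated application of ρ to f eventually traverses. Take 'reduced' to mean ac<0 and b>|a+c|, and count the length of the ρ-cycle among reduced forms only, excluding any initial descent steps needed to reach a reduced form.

D = 564, ⌊√D⌋ = 23
descent: ρ → (14,-2,-10)
descent: ρ → (-10,22,2)  [lands on river]
river: ρ → (2,22,-10)
river: ρ → (-10,18,6)
river: ρ → (6,18,-10)
ρ-cycle length = 4 (tail of 2 descent steps not counted)

4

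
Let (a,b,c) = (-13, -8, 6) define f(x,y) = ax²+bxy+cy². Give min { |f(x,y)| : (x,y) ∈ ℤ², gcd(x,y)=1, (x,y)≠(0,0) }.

descent: ρ → (6,8,-13)  [lands on river]
river: ρ → (-13,18,1)
river: ρ → (1,18,-13)
river: ρ → (-13,8,6)
river: ρ → (6,16,-5)
river: ρ → (-5,14,9)
river: ρ → (9,4,-10)
river: ρ → (-10,16,3)
river: ρ → (3,14,-15)
river: ρ → (-15,16,2)
river: ρ → (2,16,-15)
river: ρ → (-15,14,3)
river: ρ → (3,16,-10)
river: ρ → (-10,4,9)
river: ρ → (9,14,-5)
river: ρ → (-5,16,6)
closes: descent 1, river 16
min |a| on river = 1

1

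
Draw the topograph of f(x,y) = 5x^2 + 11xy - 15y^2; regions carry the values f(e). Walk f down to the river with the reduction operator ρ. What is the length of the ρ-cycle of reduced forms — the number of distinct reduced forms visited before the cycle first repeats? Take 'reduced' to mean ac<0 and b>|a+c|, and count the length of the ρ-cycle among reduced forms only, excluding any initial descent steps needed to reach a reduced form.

D = 421, ⌊√D⌋ = 20
river: ρ → (-15,19,1)
river: ρ → (1,19,-15)
river: ρ → (-15,11,5)
river: ρ → (5,19,-3)
river: ρ → (-3,17,11)
river: ρ → (11,5,-9)
river: ρ → (-9,13,7)
river: ρ → (7,15,-7)
river: ρ → (-7,13,9)
river: ρ → (9,5,-11)
river: ρ → (-11,17,3)
river: ρ → (3,19,-5)
river: ρ → (-5,11,15)
river: ρ → (15,19,-1)
river: ρ → (-1,19,15)
river: ρ → (15,11,-5)
river: ρ → (-5,19,3)
river: ρ → (3,17,-11)
river: ρ → (-11,5,9)
river: ρ → (9,13,-7)
river: ρ → (-7,15,7)
river: ρ → (7,13,-9)
river: ρ → (-9,5,11)
river: ρ → (11,17,-3)
river: ρ → (-3,19,5)
river: ρ → (5,11,-15)
ρ-cycle length = 26 (tail of 0 descent steps not counted)

26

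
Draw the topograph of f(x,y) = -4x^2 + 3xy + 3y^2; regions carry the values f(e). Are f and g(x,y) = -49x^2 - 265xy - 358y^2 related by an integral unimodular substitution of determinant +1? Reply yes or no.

D₁ = 57, D₂ = 57
river cycle of f (length 6): (3, 3, -4), (-4, 5, 2), (2, 7, -1), (-1, 7, 2), (2, 5, -4), (-4, 3, 3)
river cycle of g (length 6): (-4, 3, 3), (3, 3, -4), (-4, 5, 2), (2, 7, -1), (-1, 7, 2), (2, 5, -4)
cycles coincide ⇒ equivalent

yes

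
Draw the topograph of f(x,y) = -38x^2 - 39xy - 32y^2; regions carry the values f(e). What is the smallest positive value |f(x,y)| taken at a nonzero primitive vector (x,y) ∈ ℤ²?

translate: b→-37 (≡39 mod 76), so (38,39,32)→(38,-37,31)
flip: (38,-37,31)→(31,37,38)
translate: b→-25 (≡37 mod 62), so (31,37,38)→(31,-25,32)
reduced (well bottom): (31,-25,32) with a≤c, −a<b≤a
well minimum |f| = |-31| = 31 (negative-definite)

31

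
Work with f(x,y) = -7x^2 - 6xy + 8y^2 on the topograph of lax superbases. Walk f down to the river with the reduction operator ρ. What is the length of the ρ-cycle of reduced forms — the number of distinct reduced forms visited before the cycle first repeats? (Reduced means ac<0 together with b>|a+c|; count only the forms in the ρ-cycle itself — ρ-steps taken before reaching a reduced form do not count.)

D = 260, ⌊√D⌋ = 16
descent: ρ → (8,6,-7)  [lands on river]
river: ρ → (-7,8,7)
river: ρ → (7,6,-8)
river: ρ → (-8,10,5)
river: ρ → (5,10,-8)
river: ρ → (-8,6,7)
river: ρ → (7,8,-7)
river: ρ → (-7,6,8)
river: ρ → (8,10,-5)
river: ρ → (-5,10,8)
ρ-cycle length = 10 (tail of 1 descent step not counted)

10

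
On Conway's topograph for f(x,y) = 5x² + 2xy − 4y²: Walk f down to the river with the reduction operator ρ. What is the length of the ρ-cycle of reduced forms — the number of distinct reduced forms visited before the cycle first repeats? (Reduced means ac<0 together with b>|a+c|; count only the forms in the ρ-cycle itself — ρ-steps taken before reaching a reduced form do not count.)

D = 84, ⌊√D⌋ = 9
river: ρ → (-4,6,3)
river: ρ → (3,6,-4)
river: ρ → (-4,2,5)
river: ρ → (5,8,-1)
river: ρ → (-1,8,5)
river: ρ → (5,2,-4)
ρ-cycle length = 6 (tail of 0 descent steps not counted)

6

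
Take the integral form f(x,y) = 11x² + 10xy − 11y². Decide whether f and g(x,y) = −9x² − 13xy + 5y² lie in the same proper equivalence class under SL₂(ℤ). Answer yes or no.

D₁ = 584, D₂ = 349
discriminants differ ⇒ not SL₂(ℤ)-equivalent

no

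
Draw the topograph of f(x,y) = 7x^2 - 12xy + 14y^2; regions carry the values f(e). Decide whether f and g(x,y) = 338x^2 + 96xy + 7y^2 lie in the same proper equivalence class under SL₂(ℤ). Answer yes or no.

D₁ = -248, D₂ = -248
f: translate: b→2 (≡-12 mod 14), so (7,-12,14)→(7,2,9)
f: reduced (well bottom): (7,2,9) with a≤c, −a<b≤a
g: flip: (338,96,7)→(7,-96,338)
g: translate: b→2 (≡-96 mod 14), so (7,-96,338)→(7,2,9)
g: reduced (well bottom): (7,2,9) with a≤c, −a<b≤a
reduced forms (7, 2, 9) vs (7, 2, 9) ⇒ equivalent

yes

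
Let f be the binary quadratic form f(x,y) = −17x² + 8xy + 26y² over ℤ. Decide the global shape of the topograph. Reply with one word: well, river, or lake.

D = b²−4ac = 8² − 4·(-17)·26 = 1832
D > 0 non-square ⇒ indefinite ⇒ periodic river

river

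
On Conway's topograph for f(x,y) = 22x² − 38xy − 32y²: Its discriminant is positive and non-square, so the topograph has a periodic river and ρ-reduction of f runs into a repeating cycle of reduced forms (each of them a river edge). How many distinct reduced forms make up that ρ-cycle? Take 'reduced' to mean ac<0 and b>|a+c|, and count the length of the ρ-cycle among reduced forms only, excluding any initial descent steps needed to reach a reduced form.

D = 4260, ⌊√D⌋ = 65
descent: ρ → (-32,38,22)  [lands on river]
river: ρ → (22,50,-20)
river: ρ → (-20,30,42)
river: ρ → (42,54,-8)
river: ρ → (-8,58,28)
river: ρ → (28,54,-12)
river: ρ → (-12,42,52)
river: ρ → (52,62,-2)
river: ρ → (-2,62,52)
river: ρ → (52,42,-12)
river: ρ → (-12,54,28)
river: ρ → (28,58,-8)
river: ρ → (-8,54,42)
river: ρ → (42,30,-20)
river: ρ → (-20,50,22)
river: ρ → (22,38,-32)
river: ρ → (-32,26,28)
river: ρ → (28,30,-30)
river: ρ → (-30,30,28)
river: ρ → (28,26,-32)
ρ-cycle length = 20 (tail of 1 descent step not counted)

20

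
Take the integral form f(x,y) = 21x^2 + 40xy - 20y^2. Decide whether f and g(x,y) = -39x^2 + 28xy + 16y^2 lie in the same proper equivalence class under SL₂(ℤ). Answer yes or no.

D₁ = 3280, D₂ = 3280
river cycle of f (length 8): (-20, 40, 21), (21, 44, -16), (-16, 52, 9), (9, 56, -4), (-4, 56, 9), (9, 52, -16), (-16, 44, 21), (21, 40, -20)
river cycle of g (length 12): (16, 36, -31), (-31, 26, 21), (21, 16, -36), (-36, 56, 1), (1, 56, -36), (-36, 16, 21), (21, 26, -31), (-31, 36, 16), (16, 28, -39), (-39, 50, 5), … (2 more)
cycles differ ⇒ inequivalent

no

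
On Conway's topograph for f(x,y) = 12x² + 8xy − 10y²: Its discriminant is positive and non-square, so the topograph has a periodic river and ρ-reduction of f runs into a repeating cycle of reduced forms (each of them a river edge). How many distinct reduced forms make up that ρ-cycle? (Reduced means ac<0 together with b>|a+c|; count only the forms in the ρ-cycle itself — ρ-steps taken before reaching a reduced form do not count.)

D = 544, ⌊√D⌋ = 23
river: ρ → (-10,12,10)
river: ρ → (10,8,-12)
river: ρ → (-12,16,6)
river: ρ → (6,20,-6)
river: ρ → (-6,16,12)
river: ρ → (12,8,-10)
ρ-cycle length = 6 (tail of 0 descent steps not counted)

6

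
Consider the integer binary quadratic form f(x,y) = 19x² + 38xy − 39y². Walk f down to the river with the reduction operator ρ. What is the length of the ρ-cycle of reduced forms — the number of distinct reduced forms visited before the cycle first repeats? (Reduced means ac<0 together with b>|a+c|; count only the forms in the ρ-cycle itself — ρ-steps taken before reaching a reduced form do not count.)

D = 4408, ⌊√D⌋ = 66
river: ρ → (-39,40,18)
river: ρ → (18,32,-47)
river: ρ → (-47,62,3)
river: ρ → (3,64,-26)
river: ρ → (-26,40,27)
river: ρ → (27,14,-39)
river: ρ → (-39,64,2)
river: ρ → (2,64,-39)
river: ρ → (-39,14,27)
river: ρ → (27,40,-26)
river: ρ → (-26,64,3)
river: ρ → (3,62,-47)
river: ρ → (-47,32,18)
river: ρ → (18,40,-39)
river: ρ → (-39,38,19)
river: ρ → (19,38,-39)
ρ-cycle length = 16 (tail of 0 descent steps not counted)

16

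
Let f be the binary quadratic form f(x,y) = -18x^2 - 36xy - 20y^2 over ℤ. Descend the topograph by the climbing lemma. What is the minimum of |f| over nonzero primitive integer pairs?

translate: b→0 (≡36 mod 36), so (18,36,20)→(18,0,2)
flip: (18,0,2)→(2,0,18)
reduced (well bottom): (2,0,18) with a≤c, −a<b≤a
well minimum |f| = |-2| = 2 (negative-definite)

2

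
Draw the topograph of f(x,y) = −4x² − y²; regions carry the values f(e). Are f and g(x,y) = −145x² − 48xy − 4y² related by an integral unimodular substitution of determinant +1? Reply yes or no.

D₁ = -16, D₂ = -16
f is negative-definite; reduce −f:
−f: flip: (4,0,1)→(1,0,4)
−f: reduced (well bottom): (1,0,4) with a≤c, −a<b≤a
flip sign back: reduced form of f is (-1,0,-4)
g is negative-definite; reduce −g:
−g: flip: (145,48,4)→(4,-48,145)
−g: translate: b→0 (≡-48 mod 8), so (4,-48,145)→(4,0,1)
−g: flip: (4,0,1)→(1,0,4)
−g: reduced (well bottom): (1,0,4) with a≤c, −a<b≤a
flip sign back: reduced form of g is (-1,0,-4)
reduced forms (-1, 0, -4) vs (-1, 0, -4) ⇒ equivalent

yes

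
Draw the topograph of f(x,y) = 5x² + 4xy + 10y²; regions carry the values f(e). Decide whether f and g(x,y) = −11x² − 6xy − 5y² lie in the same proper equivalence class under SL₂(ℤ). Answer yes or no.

D₁ = -184, D₂ = -184
f: reduced (well bottom): (5,4,10) with a≤c, −a<b≤a
g is negative-definite; reduce −g:
−g: flip: (11,6,5)→(5,-6,11)
−g: translate: b→4 (≡-6 mod 10), so (5,-6,11)→(5,4,10)
−g: reduced (well bottom): (5,4,10) with a≤c, −a<b≤a
flip sign back: reduced form of g is (-5,-4,-10)
reduced forms (5, 4, 10) vs (-5, -4, -10) ⇒ inequivalent

no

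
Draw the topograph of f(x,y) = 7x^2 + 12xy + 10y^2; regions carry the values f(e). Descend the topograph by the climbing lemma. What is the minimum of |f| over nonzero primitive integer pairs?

translate: b→-2 (≡12 mod 14), so (7,12,10)→(7,-2,5)
flip: (7,-2,5)→(5,2,7)
reduced (well bottom): (5,2,7) with a≤c, −a<b≤a
well minimum = a = 5

5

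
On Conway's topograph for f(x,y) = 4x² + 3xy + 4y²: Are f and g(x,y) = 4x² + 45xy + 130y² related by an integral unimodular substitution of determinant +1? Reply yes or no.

D₁ = -55, D₂ = -55
f: reduced (well bottom): (4,3,4) with a≤c, −a<b≤a
g: translate: b→-3 (≡45 mod 8), so (4,45,130)→(4,-3,4)
g: flip: (4,-3,4)→(4,3,4)
g: reduced (well bottom): (4,3,4) with a≤c, −a<b≤a
reduced forms (4, 3, 4) vs (4, 3, 4) ⇒ equivalent

yes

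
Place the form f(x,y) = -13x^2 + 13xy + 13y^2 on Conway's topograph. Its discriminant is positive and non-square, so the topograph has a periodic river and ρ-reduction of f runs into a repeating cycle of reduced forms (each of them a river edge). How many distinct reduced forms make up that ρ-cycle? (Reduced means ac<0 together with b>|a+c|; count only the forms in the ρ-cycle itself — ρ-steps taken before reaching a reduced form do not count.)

D = 845, ⌊√D⌋ = 29
river: ρ → (13,13,-13)
river: ρ → (-13,13,13)
ρ-cycle length = 2 (tail of 0 descent steps not counted)

2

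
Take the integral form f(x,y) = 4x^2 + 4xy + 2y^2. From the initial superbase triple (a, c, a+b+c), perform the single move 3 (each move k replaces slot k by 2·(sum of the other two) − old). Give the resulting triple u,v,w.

start (4,2,10) = (f(1,0),f(0,1),f(1,1))
replace slot 3: 2·(4+2) − 10 = 2 → (4,2,2)

4,2,2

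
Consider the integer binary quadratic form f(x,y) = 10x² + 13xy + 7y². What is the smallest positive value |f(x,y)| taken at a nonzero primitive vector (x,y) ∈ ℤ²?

translate: b→-7 (≡13 mod 20), so (10,13,7)→(10,-7,4)
flip: (10,-7,4)→(4,7,10)
translate: b→-1 (≡7 mod 8), so (4,7,10)→(4,-1,7)
reduced (well bottom): (4,-1,7) with a≤c, −a<b≤a
well minimum = a = 4

4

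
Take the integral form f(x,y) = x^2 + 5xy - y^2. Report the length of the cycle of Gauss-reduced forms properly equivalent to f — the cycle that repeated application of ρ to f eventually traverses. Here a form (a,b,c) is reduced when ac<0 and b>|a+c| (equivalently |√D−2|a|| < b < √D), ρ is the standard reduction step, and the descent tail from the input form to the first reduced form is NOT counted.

D = 29, ⌊√D⌋ = 5
river: ρ → (-1,5,1)
river: ρ → (1,5,-1)
ρ-cycle length = 2 (tail of 0 descent steps not counted)

2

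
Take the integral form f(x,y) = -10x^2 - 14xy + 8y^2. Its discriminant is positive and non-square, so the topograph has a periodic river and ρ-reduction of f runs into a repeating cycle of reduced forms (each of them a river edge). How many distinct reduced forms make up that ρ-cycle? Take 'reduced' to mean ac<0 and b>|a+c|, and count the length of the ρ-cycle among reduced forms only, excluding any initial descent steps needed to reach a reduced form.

D = 516, ⌊√D⌋ = 22
descent: ρ → (8,14,-10)  [lands on river]
river: ρ → (-10,6,12)
river: ρ → (12,18,-4)
river: ρ → (-4,22,2)
river: ρ → (2,22,-4)
river: ρ → (-4,18,12)
river: ρ → (12,6,-10)
river: ρ → (-10,14,8)
river: ρ → (8,18,-6)
river: ρ → (-6,18,8)
ρ-cycle length = 10 (tail of 1 descent step not counted)

10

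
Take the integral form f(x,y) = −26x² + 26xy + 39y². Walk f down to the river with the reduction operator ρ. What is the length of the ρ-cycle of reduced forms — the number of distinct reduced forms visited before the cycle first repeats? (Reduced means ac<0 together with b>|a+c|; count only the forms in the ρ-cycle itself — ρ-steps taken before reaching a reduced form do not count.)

D = 4732, ⌊√D⌋ = 68
river: ρ → (39,52,-13)
river: ρ → (-13,52,39)
river: ρ → (39,26,-26)
river: ρ → (-26,26,39)
ρ-cycle length = 4 (tail of 0 descent steps not counted)

4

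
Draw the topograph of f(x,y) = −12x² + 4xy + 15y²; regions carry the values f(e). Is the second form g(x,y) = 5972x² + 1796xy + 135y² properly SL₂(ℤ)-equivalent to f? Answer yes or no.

D₁ = 736, D₂ = 736
river cycle of f (length 12): (15, 26, -1), (-1, 26, 15), (15, 4, -12), (-12, 20, 7), (7, 22, -9), (-9, 14, 15), (15, 16, -8), (-8, 16, 15), (15, 14, -9), (-9, 22, 7), … (2 more)
river cycle of g (length 12): (15, 26, -1), (-1, 26, 15), (15, 4, -12), (-12, 20, 7), (7, 22, -9), (-9, 14, 15), (15, 16, -8), (-8, 16, 15), (15, 14, -9), (-9, 22, 7), … (2 more)
cycles coincide ⇒ equivalent

yes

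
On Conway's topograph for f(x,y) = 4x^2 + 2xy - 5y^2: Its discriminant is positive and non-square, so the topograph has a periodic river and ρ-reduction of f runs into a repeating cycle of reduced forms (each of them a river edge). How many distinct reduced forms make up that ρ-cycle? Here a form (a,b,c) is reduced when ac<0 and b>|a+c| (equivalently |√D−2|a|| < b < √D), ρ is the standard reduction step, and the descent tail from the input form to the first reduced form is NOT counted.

D = 84, ⌊√D⌋ = 9
river: ρ → (-5,8,1)
river: ρ → (1,8,-5)
river: ρ → (-5,2,4)
river: ρ → (4,6,-3)
river: ρ → (-3,6,4)
river: ρ → (4,2,-5)
ρ-cycle length = 6 (tail of 0 descent steps not counted)

6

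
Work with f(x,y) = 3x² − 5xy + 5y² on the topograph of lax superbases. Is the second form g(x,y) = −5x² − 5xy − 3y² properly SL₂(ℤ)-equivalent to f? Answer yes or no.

D₁ = -35, D₂ = -35
f: translate: b→1 (≡-5 mod 6), so (3,-5,5)→(3,1,3)
f: reduced (well bottom): (3,1,3) with a≤c, −a<b≤a
g is negative-definite; reduce −g:
−g: flip: (5,5,3)→(3,-5,5)
−g: translate: b→1 (≡-5 mod 6), so (3,-5,5)→(3,1,3)
−g: reduced (well bottom): (3,1,3) with a≤c, −a<b≤a
flip sign back: reduced form of g is (-3,-1,-3)
reduced forms (3, 1, 3) vs (-3, -1, -3) ⇒ inequivalent

no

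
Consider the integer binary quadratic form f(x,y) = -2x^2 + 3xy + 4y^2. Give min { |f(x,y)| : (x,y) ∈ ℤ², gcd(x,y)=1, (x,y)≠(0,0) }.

river: ρ → (4,5,-1)
river: ρ → (-1,5,4)
river: ρ → (4,3,-2)
river: ρ → (-2,5,2)
river: ρ → (2,3,-4)
river: ρ → (-4,5,1)
river: ρ → (1,5,-4)
river: ρ → (-4,3,2)
river: ρ → (2,5,-2)
river: ρ → (-2,3,4)
closes: descent 0, river 10
min |a| on river = 1

1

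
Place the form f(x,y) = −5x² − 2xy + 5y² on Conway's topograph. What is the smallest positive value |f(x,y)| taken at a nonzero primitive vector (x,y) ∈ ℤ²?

descent: ρ → (5,2,-5)  [lands on river]
river: ρ → (-5,8,2)
river: ρ → (2,8,-5)
river: ρ → (-5,2,5)
river: ρ → (5,8,-2)
river: ρ → (-2,8,5)
closes: descent 1, river 6
min |a| on river = 2

2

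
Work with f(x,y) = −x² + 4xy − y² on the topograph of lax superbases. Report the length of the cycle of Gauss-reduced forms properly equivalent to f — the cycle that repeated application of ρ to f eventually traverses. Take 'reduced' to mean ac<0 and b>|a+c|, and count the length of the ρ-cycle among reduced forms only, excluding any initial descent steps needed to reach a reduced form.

D = 12, ⌊√D⌋ = 3
descent: ρ → (-1,2,2)  [lands on river]
river: ρ → (2,2,-1)
ρ-cycle length = 2 (tail of 1 descent step not counted)

2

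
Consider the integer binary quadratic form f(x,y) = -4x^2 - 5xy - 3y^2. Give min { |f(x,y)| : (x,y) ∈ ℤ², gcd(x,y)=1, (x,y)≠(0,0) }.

translate: b→-3 (≡5 mod 8), so (4,5,3)→(4,-3,2)
flip: (4,-3,2)→(2,3,4)
translate: b→-1 (≡3 mod 4), so (2,3,4)→(2,-1,3)
reduced (well bottom): (2,-1,3) with a≤c, −a<b≤a
well minimum |f| = |-2| = 2 (negative-definite)

2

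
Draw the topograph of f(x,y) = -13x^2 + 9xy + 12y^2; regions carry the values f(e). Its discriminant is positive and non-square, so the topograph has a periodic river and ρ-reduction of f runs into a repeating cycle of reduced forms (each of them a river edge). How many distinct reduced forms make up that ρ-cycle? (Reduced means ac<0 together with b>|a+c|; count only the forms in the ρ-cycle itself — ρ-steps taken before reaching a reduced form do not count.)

D = 705, ⌊√D⌋ = 26
river: ρ → (12,15,-10)
river: ρ → (-10,25,2)
river: ρ → (2,23,-22)
river: ρ → (-22,21,3)
river: ρ → (3,21,-22)
river: ρ → (-22,23,2)
river: ρ → (2,25,-10)
river: ρ → (-10,15,12)
river: ρ → (12,9,-13)
river: ρ → (-13,17,8)
river: ρ → (8,15,-15)
river: ρ → (-15,15,8)
river: ρ → (8,17,-13)
river: ρ → (-13,9,12)
ρ-cycle length = 14 (tail of 0 descent steps not counted)

14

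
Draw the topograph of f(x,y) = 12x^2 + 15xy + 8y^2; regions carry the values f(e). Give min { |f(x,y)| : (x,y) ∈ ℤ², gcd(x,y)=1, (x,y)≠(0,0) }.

translate: b→-9 (≡15 mod 24), so (12,15,8)→(12,-9,5)
flip: (12,-9,5)→(5,9,12)
translate: b→-1 (≡9 mod 10), so (5,9,12)→(5,-1,8)
reduced (well bottom): (5,-1,8) with a≤c, −a<b≤a
well minimum = a = 5

5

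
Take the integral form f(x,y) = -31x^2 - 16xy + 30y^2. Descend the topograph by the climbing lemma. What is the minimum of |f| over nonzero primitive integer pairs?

descent: ρ → (30,16,-31)  [lands on river]
river: ρ → (-31,46,15)
river: ρ → (15,44,-34)
river: ρ → (-34,24,25)
river: ρ → (25,26,-33)
river: ρ → (-33,40,18)
river: ρ → (18,32,-41)
river: ρ → (-41,50,9)
river: ρ → (9,58,-17)
river: ρ → (-17,44,30)
closes: descent 1, river 10
min |a| on river = 9

9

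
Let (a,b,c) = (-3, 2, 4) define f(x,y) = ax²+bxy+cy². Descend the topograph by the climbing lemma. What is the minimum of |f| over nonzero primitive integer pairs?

river: ρ → (4,6,-1)
river: ρ → (-1,6,4)
river: ρ → (4,2,-3)
river: ρ → (-3,4,3)
river: ρ → (3,2,-4)
river: ρ → (-4,6,1)
river: ρ → (1,6,-4)
river: ρ → (-4,2,3)
river: ρ → (3,4,-3)
river: ρ → (-3,2,4)
closes: descent 0, river 10
min |a| on river = 1

1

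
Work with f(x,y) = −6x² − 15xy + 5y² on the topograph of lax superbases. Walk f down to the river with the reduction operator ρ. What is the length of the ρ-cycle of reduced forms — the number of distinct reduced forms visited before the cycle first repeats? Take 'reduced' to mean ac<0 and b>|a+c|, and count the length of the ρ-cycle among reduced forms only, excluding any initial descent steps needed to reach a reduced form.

D = 345, ⌊√D⌋ = 18
descent: ρ → (5,15,-6)  [lands on river]
river: ρ → (-6,9,11)
river: ρ → (11,13,-4)
river: ρ → (-4,11,14)
river: ρ → (14,17,-1)
river: ρ → (-1,17,14)
river: ρ → (14,11,-4)
river: ρ → (-4,13,11)
river: ρ → (11,9,-6)
river: ρ → (-6,15,5)
ρ-cycle length = 10 (tail of 1 descent step not counted)

10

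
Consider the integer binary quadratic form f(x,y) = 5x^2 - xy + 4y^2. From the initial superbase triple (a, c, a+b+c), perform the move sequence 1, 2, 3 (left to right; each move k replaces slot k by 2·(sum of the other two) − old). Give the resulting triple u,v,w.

start (5,4,8) = (f(1,0),f(0,1),f(1,1))
replace slot 1: 2·(4+8) − 5 = 19 → (19,4,8)
replace slot 2: 2·(19+8) − 4 = 50 → (19,50,8)
replace slot 3: 2·(19+50) − 8 = 130 → (19,50,130)

19,50,130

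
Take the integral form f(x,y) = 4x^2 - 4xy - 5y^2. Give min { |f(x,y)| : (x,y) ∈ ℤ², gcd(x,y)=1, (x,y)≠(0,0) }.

descent: ρ → (-5,4,4)  [lands on river]
river: ρ → (4,4,-5)
river: ρ → (-5,6,3)
river: ρ → (3,6,-5)
closes: descent 1, river 4
min |a| on river = 3

3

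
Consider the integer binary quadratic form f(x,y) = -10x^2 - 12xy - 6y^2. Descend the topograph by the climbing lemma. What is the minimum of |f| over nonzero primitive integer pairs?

translate: b→-8 (≡12 mod 20), so (10,12,6)→(10,-8,4)
flip: (10,-8,4)→(4,8,10)
translate: b→0 (≡8 mod 8), so (4,8,10)→(4,0,6)
reduced (well bottom): (4,0,6) with a≤c, −a<b≤a
well minimum |f| = |-4| = 4 (negative-definite)

4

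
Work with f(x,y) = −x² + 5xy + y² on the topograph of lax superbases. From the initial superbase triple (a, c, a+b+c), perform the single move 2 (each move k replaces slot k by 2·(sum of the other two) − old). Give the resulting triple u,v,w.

start (-1,1,5) = (f(1,0),f(0,1),f(1,1))
replace slot 2: 2·((-1)+5) − 1 = 7 → (-1,7,5)

-1,7,5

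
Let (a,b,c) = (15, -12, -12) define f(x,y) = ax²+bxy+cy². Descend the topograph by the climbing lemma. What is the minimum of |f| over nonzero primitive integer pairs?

descent: ρ → (-12,12,15)  [lands on river]
river: ρ → (15,18,-9)
river: ρ → (-9,18,15)
river: ρ → (15,12,-12)
closes: descent 1, river 4
min |a| on river = 9

9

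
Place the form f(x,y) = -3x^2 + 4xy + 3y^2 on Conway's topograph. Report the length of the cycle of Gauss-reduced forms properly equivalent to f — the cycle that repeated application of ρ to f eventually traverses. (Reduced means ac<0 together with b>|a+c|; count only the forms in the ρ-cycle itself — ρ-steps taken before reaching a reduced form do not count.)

D = 52, ⌊√D⌋ = 7
river: ρ → (3,2,-4)
river: ρ → (-4,6,1)
river: ρ → (1,6,-4)
river: ρ → (-4,2,3)
river: ρ → (3,4,-3)
river: ρ → (-3,2,4)
river: ρ → (4,6,-1)
river: ρ → (-1,6,4)
river: ρ → (4,2,-3)
river: ρ → (-3,4,3)
ρ-cycle length = 10 (tail of 0 descent steps not counted)

10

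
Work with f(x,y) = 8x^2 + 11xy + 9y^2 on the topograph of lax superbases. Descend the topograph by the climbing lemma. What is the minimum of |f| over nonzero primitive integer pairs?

translate: b→-5 (≡11 mod 16), so (8,11,9)→(8,-5,6)
flip: (8,-5,6)→(6,5,8)
reduced (well bottom): (6,5,8) with a≤c, −a<b≤a
well minimum = a = 6

6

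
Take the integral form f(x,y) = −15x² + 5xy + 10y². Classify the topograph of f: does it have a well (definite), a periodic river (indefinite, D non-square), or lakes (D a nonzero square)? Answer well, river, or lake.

D = b²−4ac = 5² − 4·(-15)·10 = 625
D = 25² is a perfect square ⇒ form factors over ℤ ⇒ lakes

lake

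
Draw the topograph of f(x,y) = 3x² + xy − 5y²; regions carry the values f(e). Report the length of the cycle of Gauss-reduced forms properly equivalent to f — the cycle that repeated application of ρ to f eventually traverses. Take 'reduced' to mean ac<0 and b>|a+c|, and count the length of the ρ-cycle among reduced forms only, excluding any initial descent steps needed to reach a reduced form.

D = 61, ⌊√D⌋ = 7
descent: ρ → (-5,-1,3)
descent: ρ → (3,7,-1)  [lands on river]
river: ρ → (-1,7,3)
river: ρ → (3,5,-3)
river: ρ → (-3,7,1)
river: ρ → (1,7,-3)
river: ρ → (-3,5,3)
ρ-cycle length = 6 (tail of 2 descent steps not counted)

6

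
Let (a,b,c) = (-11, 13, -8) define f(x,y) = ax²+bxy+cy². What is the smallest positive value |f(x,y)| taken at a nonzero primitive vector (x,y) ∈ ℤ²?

translate: b→9 (≡-13 mod 22), so (11,-13,8)→(11,9,6)
flip: (11,9,6)→(6,-9,11)
translate: b→3 (≡-9 mod 12), so (6,-9,11)→(6,3,8)
reduced (well bottom): (6,3,8) with a≤c, −a<b≤a
well minimum |f| = |-6| = 6 (negative-definite)

6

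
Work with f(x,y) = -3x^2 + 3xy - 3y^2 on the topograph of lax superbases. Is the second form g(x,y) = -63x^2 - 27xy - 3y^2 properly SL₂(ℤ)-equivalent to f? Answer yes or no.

D₁ = -27, D₂ = -27
f is negative-definite; reduce −f:
−f: translate: b→3 (≡-3 mod 6), so (3,-3,3)→(3,3,3)
−f: reduced (well bottom): (3,3,3) with a≤c, −a<b≤a
flip sign back: reduced form of f is (-3,-3,-3)
g is negative-definite; reduce −g:
−g: flip: (63,27,3)→(3,-27,63)
−g: translate: b→3 (≡-27 mod 6), so (3,-27,63)→(3,3,3)
−g: reduced (well bottom): (3,3,3) with a≤c, −a<b≤a
flip sign back: reduced form of g is (-3,-3,-3)
reduced forms (-3, -3, -3) vs (-3, -3, -3) ⇒ equivalent

yes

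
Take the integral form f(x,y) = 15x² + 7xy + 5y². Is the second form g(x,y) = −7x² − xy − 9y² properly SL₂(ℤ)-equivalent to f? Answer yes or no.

D₁ = -251, D₂ = -251
f: flip: (15,7,5)→(5,-7,15)
f: translate: b→3 (≡-7 mod 10), so (5,-7,15)→(5,3,13)
f: reduced (well bottom): (5,3,13) with a≤c, −a<b≤a
g is negative-definite; reduce −g:
−g: reduced (well bottom): (7,1,9) with a≤c, −a<b≤a
flip sign back: reduced form of g is (-7,-1,-9)
reduced forms (5, 3, 13) vs (-7, -1, -9) ⇒ inequivalent

no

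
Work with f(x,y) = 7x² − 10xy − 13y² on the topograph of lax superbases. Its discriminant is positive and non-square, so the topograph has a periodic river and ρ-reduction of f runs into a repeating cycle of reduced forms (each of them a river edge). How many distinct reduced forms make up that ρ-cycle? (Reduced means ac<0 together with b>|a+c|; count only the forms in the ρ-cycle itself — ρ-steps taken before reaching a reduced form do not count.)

D = 464, ⌊√D⌋ = 21
descent: ρ → (-13,10,7)  [lands on river]
river: ρ → (7,18,-5)
river: ρ → (-5,12,16)
river: ρ → (16,20,-1)
river: ρ → (-1,20,16)
river: ρ → (16,12,-5)
river: ρ → (-5,18,7)
river: ρ → (7,10,-13)
river: ρ → (-13,16,4)
river: ρ → (4,16,-13)
ρ-cycle length = 10 (tail of 1 descent step not counted)

10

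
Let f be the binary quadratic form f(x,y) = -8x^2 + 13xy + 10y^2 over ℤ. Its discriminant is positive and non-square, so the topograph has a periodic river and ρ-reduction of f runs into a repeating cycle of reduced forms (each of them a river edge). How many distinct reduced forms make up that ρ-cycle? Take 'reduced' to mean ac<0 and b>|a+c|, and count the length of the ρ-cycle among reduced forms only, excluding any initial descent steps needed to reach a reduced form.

D = 489, ⌊√D⌋ = 22
river: ρ → (10,7,-11)
river: ρ → (-11,15,6)
river: ρ → (6,21,-2)
river: ρ → (-2,19,16)
river: ρ → (16,13,-5)
river: ρ → (-5,17,10)
river: ρ → (10,3,-12)
river: ρ → (-12,21,1)
river: ρ → (1,21,-12)
river: ρ → (-12,3,10)
river: ρ → (10,17,-5)
river: ρ → (-5,13,16)
river: ρ → (16,19,-2)
river: ρ → (-2,21,6)
river: ρ → (6,15,-11)
river: ρ → (-11,7,10)
river: ρ → (10,13,-8)
river: ρ → (-8,19,4)
river: ρ → (4,21,-3)
river: ρ → (-3,21,4)
river: ρ → (4,19,-8)
river: ρ → (-8,13,10)
ρ-cycle length = 22 (tail of 0 descent steps not counted)

22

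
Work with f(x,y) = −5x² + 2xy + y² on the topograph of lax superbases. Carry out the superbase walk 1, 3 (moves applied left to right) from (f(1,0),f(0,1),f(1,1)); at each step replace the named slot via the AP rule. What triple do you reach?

start (-5,1,-2) = (f(1,0),f(0,1),f(1,1))
replace slot 1: 2·(1+(-2)) − (-5) = 3 → (3,1,-2)
replace slot 3: 2·(3+1) − (-2) = 10 → (3,1,10)

3,1,10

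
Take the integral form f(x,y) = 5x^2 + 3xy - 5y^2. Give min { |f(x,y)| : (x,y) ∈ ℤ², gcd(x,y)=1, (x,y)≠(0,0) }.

river: ρ → (-5,7,3)
river: ρ → (3,5,-7)
river: ρ → (-7,9,1)
river: ρ → (1,9,-7)
river: ρ → (-7,5,3)
river: ρ → (3,7,-5)
river: ρ → (-5,3,5)
river: ρ → (5,7,-3)
river: ρ → (-3,5,7)
river: ρ → (7,9,-1)
river: ρ → (-1,9,7)
river: ρ → (7,5,-3)
river: ρ → (-3,7,5)
river: ρ → (5,3,-5)
closes: descent 0, river 14
min |a| on river = 1

1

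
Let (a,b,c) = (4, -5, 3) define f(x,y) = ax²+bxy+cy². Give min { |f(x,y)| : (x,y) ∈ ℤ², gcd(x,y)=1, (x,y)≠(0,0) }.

translate: b→3 (≡-5 mod 8), so (4,-5,3)→(4,3,2)
flip: (4,3,2)→(2,-3,4)
translate: b→1 (≡-3 mod 4), so (2,-3,4)→(2,1,3)
reduced (well bottom): (2,1,3) with a≤c, −a<b≤a
well minimum = a = 2

2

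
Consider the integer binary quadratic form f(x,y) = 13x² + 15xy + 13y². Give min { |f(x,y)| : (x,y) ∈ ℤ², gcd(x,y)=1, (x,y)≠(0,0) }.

translate: b→-11 (≡15 mod 26), so (13,15,13)→(13,-11,11)
flip: (13,-11,11)→(11,11,13)
reduced (well bottom): (11,11,13) with a≤c, −a<b≤a
well minimum = a = 11

11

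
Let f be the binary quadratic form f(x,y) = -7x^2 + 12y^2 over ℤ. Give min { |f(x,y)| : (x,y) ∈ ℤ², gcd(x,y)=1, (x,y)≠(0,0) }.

descent: ρ → (12,0,-7)
descent: ρ → (-7,14,5)  [lands on river]
river: ρ → (5,16,-4)
river: ρ → (-4,16,5)
river: ρ → (5,14,-7)
closes: descent 2, river 4
min |a| on river = 4

4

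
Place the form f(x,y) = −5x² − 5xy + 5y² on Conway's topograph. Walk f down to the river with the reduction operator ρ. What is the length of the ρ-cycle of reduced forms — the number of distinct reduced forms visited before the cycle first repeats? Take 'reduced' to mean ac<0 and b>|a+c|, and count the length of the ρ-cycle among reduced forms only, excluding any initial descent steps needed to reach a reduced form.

D = 125, ⌊√D⌋ = 11
descent: ρ → (5,5,-5)  [lands on river]
river: ρ → (-5,5,5)
ρ-cycle length = 2 (tail of 1 descent step not counted)

2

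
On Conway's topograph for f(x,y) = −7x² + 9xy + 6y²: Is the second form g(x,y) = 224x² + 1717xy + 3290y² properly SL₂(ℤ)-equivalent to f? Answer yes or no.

D₁ = 249, D₂ = 249
river cycle of f (length 16): (6, 15, -1), (-1, 15, 6), (6, 9, -7), (-7, 5, 8), (8, 11, -4), (-4, 13, 5), (5, 7, -10), (-10, 13, 2), (2, 15, -3), (-3, 15, 2), … (6 more)
river cycle of g (length 16): (6, 15, -1), (-1, 15, 6), (6, 9, -7), (-7, 5, 8), (8, 11, -4), (-4, 13, 5), (5, 7, -10), (-10, 13, 2), (2, 15, -3), (-3, 15, 2), … (6 more)
cycles coincide ⇒ equivalent

yes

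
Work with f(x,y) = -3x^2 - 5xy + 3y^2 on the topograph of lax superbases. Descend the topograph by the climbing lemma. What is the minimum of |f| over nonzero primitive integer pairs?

descent: ρ → (3,5,-3)  [lands on river]
river: ρ → (-3,7,1)
river: ρ → (1,7,-3)
river: ρ → (-3,5,3)
river: ρ → (3,7,-1)
river: ρ → (-1,7,3)
closes: descent 1, river 6
min |a| on river = 1

1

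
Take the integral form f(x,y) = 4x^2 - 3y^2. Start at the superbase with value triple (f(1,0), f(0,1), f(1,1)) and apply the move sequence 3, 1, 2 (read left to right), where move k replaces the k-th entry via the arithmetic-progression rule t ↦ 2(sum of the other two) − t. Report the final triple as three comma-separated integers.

start (4,-3,1) = (f(1,0),f(0,1),f(1,1))
replace slot 3: 2·(4+(-3)) − 1 = 1 → (4,-3,1)
replace slot 1: 2·((-3)+1) − 4 = -8 → (-8,-3,1)
replace slot 2: 2·((-8)+1) − (-3) = -11 → (-8,-11,1)

-8,-11,1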